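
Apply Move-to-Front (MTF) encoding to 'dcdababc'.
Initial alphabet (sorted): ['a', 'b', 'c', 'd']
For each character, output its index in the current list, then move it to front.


MTF encoding:
'd': index 3 in ['a', 'b', 'c', 'd'] -> ['d', 'a', 'b', 'c']
'c': index 3 in ['d', 'a', 'b', 'c'] -> ['c', 'd', 'a', 'b']
'd': index 1 in ['c', 'd', 'a', 'b'] -> ['d', 'c', 'a', 'b']
'a': index 2 in ['d', 'c', 'a', 'b'] -> ['a', 'd', 'c', 'b']
'b': index 3 in ['a', 'd', 'c', 'b'] -> ['b', 'a', 'd', 'c']
'a': index 1 in ['b', 'a', 'd', 'c'] -> ['a', 'b', 'd', 'c']
'b': index 1 in ['a', 'b', 'd', 'c'] -> ['b', 'a', 'd', 'c']
'c': index 3 in ['b', 'a', 'd', 'c'] -> ['c', 'b', 'a', 'd']


Output: [3, 3, 1, 2, 3, 1, 1, 3]


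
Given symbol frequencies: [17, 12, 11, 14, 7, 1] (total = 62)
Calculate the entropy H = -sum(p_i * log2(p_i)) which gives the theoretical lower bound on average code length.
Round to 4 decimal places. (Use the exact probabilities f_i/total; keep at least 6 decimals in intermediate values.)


Per-symbol terms -p_i * log2(p_i) with p_i = f_i/62:
  p = 17/62 = 0.274194: log2(p) = -1.866733, -p*log2(p) = 0.511846
  p = 12/62 = 0.193548: log2(p) = -2.369234, -p*log2(p) = 0.458561
  p = 11/62 = 0.177419: log2(p) = -2.494765, -p*log2(p) = 0.442620
  p = 14/62 = 0.225806: log2(p) = -2.146841, -p*log2(p) = 0.484771
  p = 7/62 = 0.112903: log2(p) = -3.146841, -p*log2(p) = 0.355289
  p = 1/62 = 0.016129: log2(p) = -5.954196, -p*log2(p) = 0.096035
H = 0.511846 + 0.458561 + 0.442620 + 0.484771 + 0.355289 + 0.096035 = 2.349122

H = 2.3491 bits/symbol


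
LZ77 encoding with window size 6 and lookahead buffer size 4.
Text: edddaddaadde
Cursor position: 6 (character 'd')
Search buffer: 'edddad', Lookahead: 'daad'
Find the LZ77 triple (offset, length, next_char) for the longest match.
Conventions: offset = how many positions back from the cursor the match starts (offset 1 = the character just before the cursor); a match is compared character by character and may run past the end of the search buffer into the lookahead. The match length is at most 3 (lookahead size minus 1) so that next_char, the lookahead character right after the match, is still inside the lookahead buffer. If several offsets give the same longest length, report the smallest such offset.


Try each offset into the search buffer:
  offset=1 (pos 5, char 'd'): match length 1
  offset=2 (pos 4, char 'a'): match length 0
  offset=3 (pos 3, char 'd'): match length 2
  offset=4 (pos 2, char 'd'): match length 1
  offset=5 (pos 1, char 'd'): match length 1
  offset=6 (pos 0, char 'e'): match length 0
Longest match has length 2 at offset 3.
next_char = character at position 6 + 2 = 8 -> 'a'

Best match: offset=3, length=2 (matching 'da' starting at position 3)
LZ77 triple: (3, 2, 'a')


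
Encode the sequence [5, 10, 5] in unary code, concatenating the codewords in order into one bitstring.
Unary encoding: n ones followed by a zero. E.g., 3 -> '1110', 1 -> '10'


Encode each number as n ones followed by a terminating 0:
  5 -> 111110 (6 bits)
  10 -> 11111111110 (11 bits)
  5 -> 111110 (6 bits)
Total length = 6 + 11 + 6 = 23 bits.

Unary([5, 10, 5]) = 11111011111111110111110 (23 bits)


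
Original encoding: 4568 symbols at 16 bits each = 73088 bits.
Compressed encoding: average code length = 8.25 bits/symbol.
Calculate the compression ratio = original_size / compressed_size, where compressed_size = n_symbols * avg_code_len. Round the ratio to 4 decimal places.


original_size = n_symbols * orig_bits = 4568 * 16 = 73088 bits
compressed_size = n_symbols * avg_code_len = 4568 * 8.25 = 37686.0 bits
ratio = original_size / compressed_size = 73088 / 37686.0 = 1.9394

Compression ratio = 1.9394


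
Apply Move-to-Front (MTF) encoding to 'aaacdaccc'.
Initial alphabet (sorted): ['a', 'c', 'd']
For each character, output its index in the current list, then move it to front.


MTF encoding:
'a': index 0 in ['a', 'c', 'd'] -> ['a', 'c', 'd']
'a': index 0 in ['a', 'c', 'd'] -> ['a', 'c', 'd']
'a': index 0 in ['a', 'c', 'd'] -> ['a', 'c', 'd']
'c': index 1 in ['a', 'c', 'd'] -> ['c', 'a', 'd']
'd': index 2 in ['c', 'a', 'd'] -> ['d', 'c', 'a']
'a': index 2 in ['d', 'c', 'a'] -> ['a', 'd', 'c']
'c': index 2 in ['a', 'd', 'c'] -> ['c', 'a', 'd']
'c': index 0 in ['c', 'a', 'd'] -> ['c', 'a', 'd']
'c': index 0 in ['c', 'a', 'd'] -> ['c', 'a', 'd']


Output: [0, 0, 0, 1, 2, 2, 2, 0, 0]


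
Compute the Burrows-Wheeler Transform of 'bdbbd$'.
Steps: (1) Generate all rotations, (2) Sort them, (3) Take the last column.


Rotations (sorted):
  0: $bdbbd -> last char: d
  1: bbd$bd -> last char: d
  2: bd$bdb -> last char: b
  3: bdbbd$ -> last char: $
  4: d$bdbb -> last char: b
  5: dbbd$b -> last char: b


BWT = ddb$bb


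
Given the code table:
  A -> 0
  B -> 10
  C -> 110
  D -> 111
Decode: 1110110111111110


Decoding:
111 -> D
0 -> A
110 -> C
111 -> D
111 -> D
110 -> C


Result: DACDDC


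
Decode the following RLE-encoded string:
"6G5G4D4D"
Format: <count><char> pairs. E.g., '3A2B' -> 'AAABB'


Expanding each <count><char> pair:
  6G -> 'GGGGGG'
  5G -> 'GGGGG'
  4D -> 'DDDD'
  4D -> 'DDDD'

Decoded = GGGGGGGGGGGDDDDDDDD


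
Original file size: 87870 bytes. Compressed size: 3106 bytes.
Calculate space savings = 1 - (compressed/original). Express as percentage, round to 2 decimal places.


ratio = compressed/original = 3106/87870 = 0.035348
savings = 1 - ratio = 1 - 0.035348 = 0.964652
as a percentage: 0.964652 * 100 = 96.47%

Space savings = 1 - 3106/87870 = 96.47%


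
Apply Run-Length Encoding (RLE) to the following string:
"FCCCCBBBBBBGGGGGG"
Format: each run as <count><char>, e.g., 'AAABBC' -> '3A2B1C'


Scanning runs left to right:
  i=0: run of 'F' x 1 -> '1F'
  i=1: run of 'C' x 4 -> '4C'
  i=5: run of 'B' x 6 -> '6B'
  i=11: run of 'G' x 6 -> '6G'

RLE = 1F4C6B6G


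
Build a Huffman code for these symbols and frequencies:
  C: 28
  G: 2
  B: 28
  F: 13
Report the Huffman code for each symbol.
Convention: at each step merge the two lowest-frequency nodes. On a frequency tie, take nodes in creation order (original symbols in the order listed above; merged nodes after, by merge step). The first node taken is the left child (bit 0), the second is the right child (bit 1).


Huffman tree construction:
Step 1: Merge G(2) + F(13) = 15
Step 2: Merge (G+F)(15) + C(28) = 43
Step 3: Merge B(28) + ((G+F)+C)(43) = 71
Read each symbol's code off the tree from the root (left child = 0, right child = 1).

Codes:
  C: 11 (length 2)
  G: 100 (length 3)
  B: 0 (length 1)
  F: 101 (length 3)
Average code length: 129/71 = 1.8169 bits/symbol


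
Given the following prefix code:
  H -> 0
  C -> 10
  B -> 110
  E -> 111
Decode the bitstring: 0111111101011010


Decoding step by step:
Bits 0 -> H
Bits 111 -> E
Bits 111 -> E
Bits 10 -> C
Bits 10 -> C
Bits 110 -> B
Bits 10 -> C


Decoded message: HEECCBC


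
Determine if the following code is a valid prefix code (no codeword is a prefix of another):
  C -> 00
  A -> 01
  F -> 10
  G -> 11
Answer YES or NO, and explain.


Checking each pair (does one codeword prefix another?):
  C='00' vs A='01': no prefix
  C='00' vs F='10': no prefix
  C='00' vs G='11': no prefix
  A='01' vs C='00': no prefix
  A='01' vs F='10': no prefix
  A='01' vs G='11': no prefix
  F='10' vs C='00': no prefix
  F='10' vs A='01': no prefix
  F='10' vs G='11': no prefix
  G='11' vs C='00': no prefix
  G='11' vs A='01': no prefix
  G='11' vs F='10': no prefix
No violation found over all pairs.

YES -- this is a valid prefix code. No codeword is a prefix of any other codeword.


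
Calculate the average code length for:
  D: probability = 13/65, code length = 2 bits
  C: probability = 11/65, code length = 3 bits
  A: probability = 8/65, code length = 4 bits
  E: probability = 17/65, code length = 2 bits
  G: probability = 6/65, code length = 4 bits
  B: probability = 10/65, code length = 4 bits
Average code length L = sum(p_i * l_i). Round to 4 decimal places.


Weighted contributions p_i * l_i:
  D: (13/65) * 2 = 26/65
  C: (11/65) * 3 = 33/65
  A: (8/65) * 4 = 32/65
  E: (17/65) * 2 = 34/65
  G: (6/65) * 4 = 24/65
  B: (10/65) * 4 = 40/65
Sum = (26 + 33 + 32 + 34 + 24 + 40)/65 = 189/65

L = 189/65 = 2.9077 bits/symbol


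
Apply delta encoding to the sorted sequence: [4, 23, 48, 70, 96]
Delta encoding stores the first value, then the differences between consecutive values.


First value: 4
Deltas:
  23 - 4 = 19
  48 - 23 = 25
  70 - 48 = 22
  96 - 70 = 26


Delta encoded: [4, 19, 25, 22, 26]


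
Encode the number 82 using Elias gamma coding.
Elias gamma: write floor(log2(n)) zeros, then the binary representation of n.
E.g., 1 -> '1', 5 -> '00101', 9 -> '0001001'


num_bits = floor(log2(82)) + 1 = 7
leading_zeros = num_bits - 1 = 6
binary(82) = 1010010

Elias gamma(82) = '000000' + '1010010' = 0000001010010 (13 bits)


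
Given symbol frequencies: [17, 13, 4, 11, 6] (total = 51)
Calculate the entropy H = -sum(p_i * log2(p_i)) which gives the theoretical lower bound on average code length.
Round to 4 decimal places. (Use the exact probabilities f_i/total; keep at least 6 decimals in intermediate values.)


Per-symbol terms -p_i * log2(p_i) with p_i = f_i/51:
  p = 17/51 = 0.333333: log2(p) = -1.584963, -p*log2(p) = 0.528321
  p = 13/51 = 0.254902: log2(p) = -1.971986, -p*log2(p) = 0.502663
  p = 4/51 = 0.078431: log2(p) = -3.672425, -p*log2(p) = 0.288033
  p = 11/51 = 0.215686: log2(p) = -2.212994, -p*log2(p) = 0.477312
  p = 6/51 = 0.117647: log2(p) = -3.087463, -p*log2(p) = 0.363231
H = 0.528321 + 0.502663 + 0.288033 + 0.477312 + 0.363231 = 2.159560

H = 2.1596 bits/symbol


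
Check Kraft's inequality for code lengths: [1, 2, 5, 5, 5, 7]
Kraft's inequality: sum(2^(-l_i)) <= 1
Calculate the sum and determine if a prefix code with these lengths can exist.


Sum = 2^(-1) + 2^(-2) + 2^(-5) + 2^(-5) + 2^(-5) + 2^(-7)
    = 0.5 + 0.25 + 0.03125 + 0.03125 + 0.03125 + 0.0078125
    = 109/128 = 0.8515625
Since 0.8515625 <= 1, Kraft's inequality IS satisfied.
A prefix code with these lengths CAN exist.

Kraft sum = 0.8515625. Satisfied.


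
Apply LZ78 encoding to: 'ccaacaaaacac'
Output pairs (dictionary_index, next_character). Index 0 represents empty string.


LZ78 encoding steps:
Dictionary: {0: ''}
Step 1: w='' (idx 0), next='c' -> output (0, 'c'), add 'c' as idx 1
Step 2: w='c' (idx 1), next='a' -> output (1, 'a'), add 'ca' as idx 2
Step 3: w='' (idx 0), next='a' -> output (0, 'a'), add 'a' as idx 3
Step 4: w='ca' (idx 2), next='a' -> output (2, 'a'), add 'caa' as idx 4
Step 5: w='a' (idx 3), next='a' -> output (3, 'a'), add 'aa' as idx 5
Step 6: w='ca' (idx 2), next='c' -> output (2, 'c'), add 'cac' as idx 6


Encoded: [(0, 'c'), (1, 'a'), (0, 'a'), (2, 'a'), (3, 'a'), (2, 'c')]


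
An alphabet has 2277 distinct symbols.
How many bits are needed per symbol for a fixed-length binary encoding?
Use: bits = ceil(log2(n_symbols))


log2(2277) = 11.1529
Bracket: 2^11 = 2048 < 2277 <= 2^12 = 4096
So ceil(log2(2277)) = 12

bits = ceil(log2(2277)) = ceil(11.1529) = 12 bits


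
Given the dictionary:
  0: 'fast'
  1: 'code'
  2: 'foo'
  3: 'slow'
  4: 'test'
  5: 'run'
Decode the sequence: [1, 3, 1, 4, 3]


Look up each index in the dictionary:
  1 -> 'code'
  3 -> 'slow'
  1 -> 'code'
  4 -> 'test'
  3 -> 'slow'

Decoded: "code slow code test slow"


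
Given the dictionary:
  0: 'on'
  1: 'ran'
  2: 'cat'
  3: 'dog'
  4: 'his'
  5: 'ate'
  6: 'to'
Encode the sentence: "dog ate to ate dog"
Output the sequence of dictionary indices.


Look up each word in the dictionary:
  'dog' -> 3
  'ate' -> 5
  'to' -> 6
  'ate' -> 5
  'dog' -> 3

Encoded: [3, 5, 6, 5, 3]


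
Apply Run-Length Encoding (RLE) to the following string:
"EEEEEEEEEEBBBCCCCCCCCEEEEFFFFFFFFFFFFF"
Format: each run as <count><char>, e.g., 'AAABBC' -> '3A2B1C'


Scanning runs left to right:
  i=0: run of 'E' x 10 -> '10E'
  i=10: run of 'B' x 3 -> '3B'
  i=13: run of 'C' x 8 -> '8C'
  i=21: run of 'E' x 4 -> '4E'
  i=25: run of 'F' x 13 -> '13F'

RLE = 10E3B8C4E13F


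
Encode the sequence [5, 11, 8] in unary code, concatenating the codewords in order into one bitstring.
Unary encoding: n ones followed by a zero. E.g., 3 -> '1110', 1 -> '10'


Encode each number as n ones followed by a terminating 0:
  5 -> 111110 (6 bits)
  11 -> 111111111110 (12 bits)
  8 -> 111111110 (9 bits)
Total length = 6 + 12 + 9 = 27 bits.

Unary([5, 11, 8]) = 111110111111111110111111110 (27 bits)


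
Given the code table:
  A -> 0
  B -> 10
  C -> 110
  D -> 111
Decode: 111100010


Decoding:
111 -> D
10 -> B
0 -> A
0 -> A
10 -> B


Result: DBAAB


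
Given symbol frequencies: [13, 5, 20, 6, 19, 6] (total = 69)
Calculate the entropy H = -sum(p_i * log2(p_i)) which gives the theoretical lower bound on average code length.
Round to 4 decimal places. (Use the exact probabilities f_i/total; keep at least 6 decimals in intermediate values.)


Per-symbol terms -p_i * log2(p_i) with p_i = f_i/69:
  p = 13/69 = 0.188406: log2(p) = -2.408085, -p*log2(p) = 0.453697
  p = 5/69 = 0.072464: log2(p) = -3.786596, -p*log2(p) = 0.274391
  p = 20/69 = 0.289855: log2(p) = -1.786596, -p*log2(p) = 0.517854
  p = 6/69 = 0.086957: log2(p) = -3.523562, -p*log2(p) = 0.306397
  p = 19/69 = 0.275362: log2(p) = -1.860597, -p*log2(p) = 0.512338
  p = 6/69 = 0.086957: log2(p) = -3.523562, -p*log2(p) = 0.306397
H = 0.453697 + 0.274391 + 0.517854 + 0.306397 + 0.512338 + 0.306397 = 2.371074

H = 2.3711 bits/symbol


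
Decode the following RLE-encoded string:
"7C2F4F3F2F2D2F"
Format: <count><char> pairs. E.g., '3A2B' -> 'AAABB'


Expanding each <count><char> pair:
  7C -> 'CCCCCCC'
  2F -> 'FF'
  4F -> 'FFFF'
  3F -> 'FFF'
  2F -> 'FF'
  2D -> 'DD'
  2F -> 'FF'

Decoded = CCCCCCCFFFFFFFFFFFDDFF


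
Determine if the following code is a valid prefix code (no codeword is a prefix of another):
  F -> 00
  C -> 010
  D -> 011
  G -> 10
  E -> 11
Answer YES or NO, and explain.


Checking each pair (does one codeword prefix another?):
  F='00' vs C='010': no prefix
  F='00' vs D='011': no prefix
  F='00' vs G='10': no prefix
  F='00' vs E='11': no prefix
  C='010' vs F='00': no prefix
  C='010' vs D='011': no prefix
  C='010' vs G='10': no prefix
  C='010' vs E='11': no prefix
  D='011' vs F='00': no prefix
  D='011' vs C='010': no prefix
  D='011' vs G='10': no prefix
  D='011' vs E='11': no prefix
  G='10' vs F='00': no prefix
  G='10' vs C='010': no prefix
  G='10' vs D='011': no prefix
  G='10' vs E='11': no prefix
  E='11' vs F='00': no prefix
  E='11' vs C='010': no prefix
  E='11' vs D='011': no prefix
  E='11' vs G='10': no prefix
No violation found over all pairs.

YES -- this is a valid prefix code. No codeword is a prefix of any other codeword.


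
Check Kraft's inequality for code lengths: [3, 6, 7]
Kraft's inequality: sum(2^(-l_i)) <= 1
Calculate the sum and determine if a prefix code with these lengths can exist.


Sum = 2^(-3) + 2^(-6) + 2^(-7)
    = 0.125 + 0.015625 + 0.0078125
    = 19/128 = 0.1484375
Since 0.1484375 <= 1, Kraft's inequality IS satisfied.
A prefix code with these lengths CAN exist.

Kraft sum = 0.1484375. Satisfied.


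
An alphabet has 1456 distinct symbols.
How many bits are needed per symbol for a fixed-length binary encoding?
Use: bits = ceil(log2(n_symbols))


log2(1456) = 10.5078
Bracket: 2^10 = 1024 < 1456 <= 2^11 = 2048
So ceil(log2(1456)) = 11

bits = ceil(log2(1456)) = ceil(10.5078) = 11 bits


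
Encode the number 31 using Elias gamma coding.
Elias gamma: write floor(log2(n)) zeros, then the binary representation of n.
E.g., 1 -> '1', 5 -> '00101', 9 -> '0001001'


num_bits = floor(log2(31)) + 1 = 5
leading_zeros = num_bits - 1 = 4
binary(31) = 11111

Elias gamma(31) = '0000' + '11111' = 000011111 (9 bits)


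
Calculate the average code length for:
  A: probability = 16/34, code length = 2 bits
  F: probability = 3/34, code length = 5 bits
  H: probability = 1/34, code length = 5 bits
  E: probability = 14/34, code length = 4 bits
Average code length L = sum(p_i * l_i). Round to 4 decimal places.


Weighted contributions p_i * l_i:
  A: (16/34) * 2 = 32/34
  F: (3/34) * 5 = 15/34
  H: (1/34) * 5 = 5/34
  E: (14/34) * 4 = 56/34
Sum = (32 + 15 + 5 + 56)/34 = 108/34

L = 108/34 = 3.1765 bits/symbol


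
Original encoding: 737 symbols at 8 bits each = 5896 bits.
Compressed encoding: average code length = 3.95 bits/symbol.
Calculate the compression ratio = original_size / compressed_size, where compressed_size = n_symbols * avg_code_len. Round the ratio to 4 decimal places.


original_size = n_symbols * orig_bits = 737 * 8 = 5896 bits
compressed_size = n_symbols * avg_code_len = 737 * 3.95 = 2911.15 bits
ratio = original_size / compressed_size = 5896 / 2911.15 = 2.0253

Compression ratio = 2.0253


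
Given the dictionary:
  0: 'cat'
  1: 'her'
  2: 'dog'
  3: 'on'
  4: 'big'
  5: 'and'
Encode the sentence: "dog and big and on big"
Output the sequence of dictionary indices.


Look up each word in the dictionary:
  'dog' -> 2
  'and' -> 5
  'big' -> 4
  'and' -> 5
  'on' -> 3
  'big' -> 4

Encoded: [2, 5, 4, 5, 3, 4]


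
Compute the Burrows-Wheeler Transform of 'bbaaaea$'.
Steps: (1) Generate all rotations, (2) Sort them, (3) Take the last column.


Rotations (sorted):
  0: $bbaaaea -> last char: a
  1: a$bbaaae -> last char: e
  2: aaaea$bb -> last char: b
  3: aaea$bba -> last char: a
  4: aea$bbaa -> last char: a
  5: baaaea$b -> last char: b
  6: bbaaaea$ -> last char: $
  7: ea$bbaaa -> last char: a


BWT = aebaab$a


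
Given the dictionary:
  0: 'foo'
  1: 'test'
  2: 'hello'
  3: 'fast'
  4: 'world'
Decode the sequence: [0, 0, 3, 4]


Look up each index in the dictionary:
  0 -> 'foo'
  0 -> 'foo'
  3 -> 'fast'
  4 -> 'world'

Decoded: "foo foo fast world"


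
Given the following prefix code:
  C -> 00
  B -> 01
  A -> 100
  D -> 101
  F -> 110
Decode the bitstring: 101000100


Decoding step by step:
Bits 101 -> D
Bits 00 -> C
Bits 01 -> B
Bits 00 -> C


Decoded message: DCBC


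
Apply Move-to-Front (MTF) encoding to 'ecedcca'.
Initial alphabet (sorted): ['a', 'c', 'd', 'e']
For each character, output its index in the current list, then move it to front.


MTF encoding:
'e': index 3 in ['a', 'c', 'd', 'e'] -> ['e', 'a', 'c', 'd']
'c': index 2 in ['e', 'a', 'c', 'd'] -> ['c', 'e', 'a', 'd']
'e': index 1 in ['c', 'e', 'a', 'd'] -> ['e', 'c', 'a', 'd']
'd': index 3 in ['e', 'c', 'a', 'd'] -> ['d', 'e', 'c', 'a']
'c': index 2 in ['d', 'e', 'c', 'a'] -> ['c', 'd', 'e', 'a']
'c': index 0 in ['c', 'd', 'e', 'a'] -> ['c', 'd', 'e', 'a']
'a': index 3 in ['c', 'd', 'e', 'a'] -> ['a', 'c', 'd', 'e']


Output: [3, 2, 1, 3, 2, 0, 3]


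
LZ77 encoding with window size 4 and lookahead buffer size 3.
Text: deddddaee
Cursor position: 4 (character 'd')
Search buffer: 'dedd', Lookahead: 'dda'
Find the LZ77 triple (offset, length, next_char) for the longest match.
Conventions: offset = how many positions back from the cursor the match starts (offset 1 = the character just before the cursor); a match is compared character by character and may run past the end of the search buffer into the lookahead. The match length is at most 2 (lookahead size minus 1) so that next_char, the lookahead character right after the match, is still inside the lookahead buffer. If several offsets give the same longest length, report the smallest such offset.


Try each offset into the search buffer:
  offset=1 (pos 3, char 'd'): match length 2
  offset=2 (pos 2, char 'd'): match length 2
  offset=3 (pos 1, char 'e'): match length 0
  offset=4 (pos 0, char 'd'): match length 1
Longest match has length 2, found at offsets 1, 2; take the smallest, offset 1.
next_char = character at position 4 + 2 = 6 -> 'a'

Best match: offset=1, length=2 (matching 'dd' starting at position 3)
LZ77 triple: (1, 2, 'a')


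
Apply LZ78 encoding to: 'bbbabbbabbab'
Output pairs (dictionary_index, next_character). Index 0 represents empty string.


LZ78 encoding steps:
Dictionary: {0: ''}
Step 1: w='' (idx 0), next='b' -> output (0, 'b'), add 'b' as idx 1
Step 2: w='b' (idx 1), next='b' -> output (1, 'b'), add 'bb' as idx 2
Step 3: w='' (idx 0), next='a' -> output (0, 'a'), add 'a' as idx 3
Step 4: w='bb' (idx 2), next='b' -> output (2, 'b'), add 'bbb' as idx 4
Step 5: w='a' (idx 3), next='b' -> output (3, 'b'), add 'ab' as idx 5
Step 6: w='b' (idx 1), next='a' -> output (1, 'a'), add 'ba' as idx 6
Step 7: w='b' (idx 1), end of input -> output (1, '')


Encoded: [(0, 'b'), (1, 'b'), (0, 'a'), (2, 'b'), (3, 'b'), (1, 'a'), (1, '')]


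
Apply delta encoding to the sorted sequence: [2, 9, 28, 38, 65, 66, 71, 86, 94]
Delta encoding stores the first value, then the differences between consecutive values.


First value: 2
Deltas:
  9 - 2 = 7
  28 - 9 = 19
  38 - 28 = 10
  65 - 38 = 27
  66 - 65 = 1
  71 - 66 = 5
  86 - 71 = 15
  94 - 86 = 8


Delta encoded: [2, 7, 19, 10, 27, 1, 5, 15, 8]


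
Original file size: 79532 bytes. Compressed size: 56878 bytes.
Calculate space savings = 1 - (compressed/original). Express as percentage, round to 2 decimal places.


ratio = compressed/original = 56878/79532 = 0.715159
savings = 1 - ratio = 1 - 0.715159 = 0.284841
as a percentage: 0.284841 * 100 = 28.48%

Space savings = 1 - 56878/79532 = 28.48%


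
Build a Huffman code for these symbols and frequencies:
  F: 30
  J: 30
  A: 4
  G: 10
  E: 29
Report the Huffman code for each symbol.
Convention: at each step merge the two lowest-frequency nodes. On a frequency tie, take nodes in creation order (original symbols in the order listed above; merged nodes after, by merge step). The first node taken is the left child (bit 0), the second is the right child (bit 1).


Huffman tree construction:
Step 1: Merge A(4) + G(10) = 14
Step 2: Merge (A+G)(14) + E(29) = 43
Step 3: Merge F(30) + J(30) = 60
Step 4: Merge ((A+G)+E)(43) + (F+J)(60) = 103
Read each symbol's code off the tree from the root (left child = 0, right child = 1).

Codes:
  F: 10 (length 2)
  J: 11 (length 2)
  A: 000 (length 3)
  G: 001 (length 3)
  E: 01 (length 2)
Average code length: 220/103 = 2.1359 bits/symbol


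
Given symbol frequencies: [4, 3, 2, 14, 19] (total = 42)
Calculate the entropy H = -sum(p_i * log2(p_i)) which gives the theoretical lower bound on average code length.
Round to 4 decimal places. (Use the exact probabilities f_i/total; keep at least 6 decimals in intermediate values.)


Per-symbol terms -p_i * log2(p_i) with p_i = f_i/42:
  p = 4/42 = 0.095238: log2(p) = -3.392317, -p*log2(p) = 0.323078
  p = 3/42 = 0.071429: log2(p) = -3.807355, -p*log2(p) = 0.271954
  p = 2/42 = 0.047619: log2(p) = -4.392317, -p*log2(p) = 0.209158
  p = 14/42 = 0.333333: log2(p) = -1.584963, -p*log2(p) = 0.528321
  p = 19/42 = 0.452381: log2(p) = -1.144390, -p*log2(p) = 0.517700
H = 0.323078 + 0.271954 + 0.209158 + 0.528321 + 0.517700 = 1.850211

H = 1.8502 bits/symbol


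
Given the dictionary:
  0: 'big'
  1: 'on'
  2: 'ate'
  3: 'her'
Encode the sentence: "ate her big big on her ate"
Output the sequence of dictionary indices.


Look up each word in the dictionary:
  'ate' -> 2
  'her' -> 3
  'big' -> 0
  'big' -> 0
  'on' -> 1
  'her' -> 3
  'ate' -> 2

Encoded: [2, 3, 0, 0, 1, 3, 2]


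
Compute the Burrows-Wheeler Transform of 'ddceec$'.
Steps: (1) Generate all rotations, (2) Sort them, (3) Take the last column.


Rotations (sorted):
  0: $ddceec -> last char: c
  1: c$ddcee -> last char: e
  2: ceec$dd -> last char: d
  3: dceec$d -> last char: d
  4: ddceec$ -> last char: $
  5: ec$ddce -> last char: e
  6: eec$ddc -> last char: c


BWT = cedd$ec


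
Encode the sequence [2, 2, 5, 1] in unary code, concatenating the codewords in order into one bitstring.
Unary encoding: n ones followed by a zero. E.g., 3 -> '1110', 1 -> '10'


Encode each number as n ones followed by a terminating 0:
  2 -> 110 (3 bits)
  2 -> 110 (3 bits)
  5 -> 111110 (6 bits)
  1 -> 10 (2 bits)
Total length = 3 + 3 + 6 + 2 = 14 bits.

Unary([2, 2, 5, 1]) = 11011011111010 (14 bits)


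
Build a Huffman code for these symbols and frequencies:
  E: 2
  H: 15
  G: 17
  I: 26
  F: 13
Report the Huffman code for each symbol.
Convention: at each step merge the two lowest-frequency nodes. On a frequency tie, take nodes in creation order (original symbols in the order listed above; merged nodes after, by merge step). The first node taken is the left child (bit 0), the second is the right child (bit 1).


Huffman tree construction:
Step 1: Merge E(2) + F(13) = 15
Step 2: Merge H(15) + (E+F)(15) = 30
Step 3: Merge G(17) + I(26) = 43
Step 4: Merge (H+(E+F))(30) + (G+I)(43) = 73
Read each symbol's code off the tree from the root (left child = 0, right child = 1).

Codes:
  E: 010 (length 3)
  H: 00 (length 2)
  G: 10 (length 2)
  I: 11 (length 2)
  F: 011 (length 3)
Average code length: 161/73 = 2.2055 bits/symbol


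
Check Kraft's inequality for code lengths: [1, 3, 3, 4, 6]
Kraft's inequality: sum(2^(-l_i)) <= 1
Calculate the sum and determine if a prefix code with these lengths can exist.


Sum = 2^(-1) + 2^(-3) + 2^(-3) + 2^(-4) + 2^(-6)
    = 0.5 + 0.125 + 0.125 + 0.0625 + 0.015625
    = 53/64 = 0.828125
Since 0.828125 <= 1, Kraft's inequality IS satisfied.
A prefix code with these lengths CAN exist.

Kraft sum = 0.828125. Satisfied.


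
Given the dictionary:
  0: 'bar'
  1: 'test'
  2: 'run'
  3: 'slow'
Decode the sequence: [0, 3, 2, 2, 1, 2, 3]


Look up each index in the dictionary:
  0 -> 'bar'
  3 -> 'slow'
  2 -> 'run'
  2 -> 'run'
  1 -> 'test'
  2 -> 'run'
  3 -> 'slow'

Decoded: "bar slow run run test run slow"


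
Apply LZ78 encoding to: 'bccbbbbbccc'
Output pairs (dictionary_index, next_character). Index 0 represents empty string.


LZ78 encoding steps:
Dictionary: {0: ''}
Step 1: w='' (idx 0), next='b' -> output (0, 'b'), add 'b' as idx 1
Step 2: w='' (idx 0), next='c' -> output (0, 'c'), add 'c' as idx 2
Step 3: w='c' (idx 2), next='b' -> output (2, 'b'), add 'cb' as idx 3
Step 4: w='b' (idx 1), next='b' -> output (1, 'b'), add 'bb' as idx 4
Step 5: w='bb' (idx 4), next='c' -> output (4, 'c'), add 'bbc' as idx 5
Step 6: w='c' (idx 2), next='c' -> output (2, 'c'), add 'cc' as idx 6


Encoded: [(0, 'b'), (0, 'c'), (2, 'b'), (1, 'b'), (4, 'c'), (2, 'c')]


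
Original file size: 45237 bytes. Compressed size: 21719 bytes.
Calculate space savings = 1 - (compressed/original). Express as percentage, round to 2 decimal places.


ratio = compressed/original = 21719/45237 = 0.480116
savings = 1 - ratio = 1 - 0.480116 = 0.519884
as a percentage: 0.519884 * 100 = 51.99%

Space savings = 1 - 21719/45237 = 51.99%


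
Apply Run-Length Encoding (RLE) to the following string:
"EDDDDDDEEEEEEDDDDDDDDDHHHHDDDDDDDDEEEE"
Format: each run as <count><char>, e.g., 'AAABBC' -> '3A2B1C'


Scanning runs left to right:
  i=0: run of 'E' x 1 -> '1E'
  i=1: run of 'D' x 6 -> '6D'
  i=7: run of 'E' x 6 -> '6E'
  i=13: run of 'D' x 9 -> '9D'
  i=22: run of 'H' x 4 -> '4H'
  i=26: run of 'D' x 8 -> '8D'
  i=34: run of 'E' x 4 -> '4E'

RLE = 1E6D6E9D4H8D4E


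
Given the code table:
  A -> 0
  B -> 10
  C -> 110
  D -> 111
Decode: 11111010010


Decoding:
111 -> D
110 -> C
10 -> B
0 -> A
10 -> B


Result: DCBAB


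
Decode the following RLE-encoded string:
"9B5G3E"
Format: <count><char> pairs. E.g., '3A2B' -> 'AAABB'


Expanding each <count><char> pair:
  9B -> 'BBBBBBBBB'
  5G -> 'GGGGG'
  3E -> 'EEE'

Decoded = BBBBBBBBBGGGGGEEE


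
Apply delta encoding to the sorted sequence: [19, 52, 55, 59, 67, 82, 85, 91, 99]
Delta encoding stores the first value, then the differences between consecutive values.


First value: 19
Deltas:
  52 - 19 = 33
  55 - 52 = 3
  59 - 55 = 4
  67 - 59 = 8
  82 - 67 = 15
  85 - 82 = 3
  91 - 85 = 6
  99 - 91 = 8


Delta encoded: [19, 33, 3, 4, 8, 15, 3, 6, 8]


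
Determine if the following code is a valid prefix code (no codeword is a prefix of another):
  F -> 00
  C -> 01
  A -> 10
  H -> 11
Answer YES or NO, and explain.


Checking each pair (does one codeword prefix another?):
  F='00' vs C='01': no prefix
  F='00' vs A='10': no prefix
  F='00' vs H='11': no prefix
  C='01' vs F='00': no prefix
  C='01' vs A='10': no prefix
  C='01' vs H='11': no prefix
  A='10' vs F='00': no prefix
  A='10' vs C='01': no prefix
  A='10' vs H='11': no prefix
  H='11' vs F='00': no prefix
  H='11' vs C='01': no prefix
  H='11' vs A='10': no prefix
No violation found over all pairs.

YES -- this is a valid prefix code. No codeword is a prefix of any other codeword.


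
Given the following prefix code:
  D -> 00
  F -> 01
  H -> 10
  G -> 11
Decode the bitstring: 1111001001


Decoding step by step:
Bits 11 -> G
Bits 11 -> G
Bits 00 -> D
Bits 10 -> H
Bits 01 -> F


Decoded message: GGDHF


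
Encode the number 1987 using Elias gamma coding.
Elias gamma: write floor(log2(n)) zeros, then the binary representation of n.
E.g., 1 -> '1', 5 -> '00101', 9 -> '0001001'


num_bits = floor(log2(1987)) + 1 = 11
leading_zeros = num_bits - 1 = 10
binary(1987) = 11111000011

Elias gamma(1987) = '0000000000' + '11111000011' = 000000000011111000011 (21 bits)


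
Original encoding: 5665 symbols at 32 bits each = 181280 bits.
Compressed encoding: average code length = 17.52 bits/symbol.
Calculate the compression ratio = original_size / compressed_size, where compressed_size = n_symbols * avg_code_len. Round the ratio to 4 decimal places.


original_size = n_symbols * orig_bits = 5665 * 32 = 181280 bits
compressed_size = n_symbols * avg_code_len = 5665 * 17.52 = 99250.8 bits
ratio = original_size / compressed_size = 181280 / 99250.8 = 1.8265

Compression ratio = 1.8265


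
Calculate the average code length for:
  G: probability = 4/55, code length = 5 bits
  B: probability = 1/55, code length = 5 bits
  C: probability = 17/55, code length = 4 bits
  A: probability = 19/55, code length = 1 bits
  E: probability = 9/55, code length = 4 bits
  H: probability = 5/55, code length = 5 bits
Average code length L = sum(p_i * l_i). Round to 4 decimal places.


Weighted contributions p_i * l_i:
  G: (4/55) * 5 = 20/55
  B: (1/55) * 5 = 5/55
  C: (17/55) * 4 = 68/55
  A: (19/55) * 1 = 19/55
  E: (9/55) * 4 = 36/55
  H: (5/55) * 5 = 25/55
Sum = (20 + 5 + 68 + 19 + 36 + 25)/55 = 173/55

L = 173/55 = 3.1455 bits/symbol


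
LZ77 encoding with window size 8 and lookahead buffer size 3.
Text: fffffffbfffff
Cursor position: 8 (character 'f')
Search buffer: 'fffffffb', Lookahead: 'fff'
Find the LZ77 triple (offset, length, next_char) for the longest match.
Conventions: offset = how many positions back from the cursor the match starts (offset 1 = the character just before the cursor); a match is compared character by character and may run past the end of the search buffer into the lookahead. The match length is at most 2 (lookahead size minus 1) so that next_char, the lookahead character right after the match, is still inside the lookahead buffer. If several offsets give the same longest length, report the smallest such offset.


Try each offset into the search buffer:
  offset=1 (pos 7, char 'b'): match length 0
  offset=2 (pos 6, char 'f'): match length 1
  offset=3 (pos 5, char 'f'): match length 2
  offset=4 (pos 4, char 'f'): match length 2
  offset=5 (pos 3, char 'f'): match length 2
  offset=6 (pos 2, char 'f'): match length 2
  offset=7 (pos 1, char 'f'): match length 2
  offset=8 (pos 0, char 'f'): match length 2
Longest match has length 2, found at offsets 3, 4, 5, 6, 7, 8; take the smallest, offset 3.
next_char = character at position 8 + 2 = 10 -> 'f'

Best match: offset=3, length=2 (matching 'ff' starting at position 5)
LZ77 triple: (3, 2, 'f')


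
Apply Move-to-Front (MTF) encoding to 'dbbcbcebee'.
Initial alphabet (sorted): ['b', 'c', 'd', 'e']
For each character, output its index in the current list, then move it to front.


MTF encoding:
'd': index 2 in ['b', 'c', 'd', 'e'] -> ['d', 'b', 'c', 'e']
'b': index 1 in ['d', 'b', 'c', 'e'] -> ['b', 'd', 'c', 'e']
'b': index 0 in ['b', 'd', 'c', 'e'] -> ['b', 'd', 'c', 'e']
'c': index 2 in ['b', 'd', 'c', 'e'] -> ['c', 'b', 'd', 'e']
'b': index 1 in ['c', 'b', 'd', 'e'] -> ['b', 'c', 'd', 'e']
'c': index 1 in ['b', 'c', 'd', 'e'] -> ['c', 'b', 'd', 'e']
'e': index 3 in ['c', 'b', 'd', 'e'] -> ['e', 'c', 'b', 'd']
'b': index 2 in ['e', 'c', 'b', 'd'] -> ['b', 'e', 'c', 'd']
'e': index 1 in ['b', 'e', 'c', 'd'] -> ['e', 'b', 'c', 'd']
'e': index 0 in ['e', 'b', 'c', 'd'] -> ['e', 'b', 'c', 'd']


Output: [2, 1, 0, 2, 1, 1, 3, 2, 1, 0]


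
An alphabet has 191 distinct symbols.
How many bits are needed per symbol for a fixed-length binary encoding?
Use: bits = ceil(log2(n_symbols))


log2(191) = 7.5774
Bracket: 2^7 = 128 < 191 <= 2^8 = 256
So ceil(log2(191)) = 8

bits = ceil(log2(191)) = ceil(7.5774) = 8 bits


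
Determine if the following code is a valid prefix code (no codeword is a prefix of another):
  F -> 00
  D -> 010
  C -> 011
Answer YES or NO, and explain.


Checking each pair (does one codeword prefix another?):
  F='00' vs D='010': no prefix
  F='00' vs C='011': no prefix
  D='010' vs F='00': no prefix
  D='010' vs C='011': no prefix
  C='011' vs F='00': no prefix
  C='011' vs D='010': no prefix
No violation found over all pairs.

YES -- this is a valid prefix code. No codeword is a prefix of any other codeword.


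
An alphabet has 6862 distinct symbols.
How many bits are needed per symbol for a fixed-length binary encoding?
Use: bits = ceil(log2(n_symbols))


log2(6862) = 12.7444
Bracket: 2^12 = 4096 < 6862 <= 2^13 = 8192
So ceil(log2(6862)) = 13

bits = ceil(log2(6862)) = ceil(12.7444) = 13 bits


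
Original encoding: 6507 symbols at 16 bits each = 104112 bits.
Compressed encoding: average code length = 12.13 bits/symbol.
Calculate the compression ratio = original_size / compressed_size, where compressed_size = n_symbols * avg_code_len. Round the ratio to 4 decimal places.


original_size = n_symbols * orig_bits = 6507 * 16 = 104112 bits
compressed_size = n_symbols * avg_code_len = 6507 * 12.13 = 78929.91 bits
ratio = original_size / compressed_size = 104112 / 78929.91 = 1.319

Compression ratio = 1.319


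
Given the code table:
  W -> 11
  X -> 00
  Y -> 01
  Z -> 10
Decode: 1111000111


Decoding:
11 -> W
11 -> W
00 -> X
01 -> Y
11 -> W


Result: WWXYW


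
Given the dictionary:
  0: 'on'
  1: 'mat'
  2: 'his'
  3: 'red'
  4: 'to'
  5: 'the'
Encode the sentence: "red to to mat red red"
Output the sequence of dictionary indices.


Look up each word in the dictionary:
  'red' -> 3
  'to' -> 4
  'to' -> 4
  'mat' -> 1
  'red' -> 3
  'red' -> 3

Encoded: [3, 4, 4, 1, 3, 3]


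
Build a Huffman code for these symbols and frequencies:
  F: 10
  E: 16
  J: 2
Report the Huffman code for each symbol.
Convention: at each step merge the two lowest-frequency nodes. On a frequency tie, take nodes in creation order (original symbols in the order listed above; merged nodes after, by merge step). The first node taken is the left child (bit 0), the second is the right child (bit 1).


Huffman tree construction:
Step 1: Merge J(2) + F(10) = 12
Step 2: Merge (J+F)(12) + E(16) = 28
Read each symbol's code off the tree from the root (left child = 0, right child = 1).

Codes:
  F: 01 (length 2)
  E: 1 (length 1)
  J: 00 (length 2)
Average code length: 40/28 = 1.4286 bits/symbol


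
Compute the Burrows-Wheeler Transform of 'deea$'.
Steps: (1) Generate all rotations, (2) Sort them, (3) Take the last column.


Rotations (sorted):
  0: $deea -> last char: a
  1: a$dee -> last char: e
  2: deea$ -> last char: $
  3: ea$de -> last char: e
  4: eea$d -> last char: d


BWT = ae$ed


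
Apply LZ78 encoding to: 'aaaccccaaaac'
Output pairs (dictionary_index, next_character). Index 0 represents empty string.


LZ78 encoding steps:
Dictionary: {0: ''}
Step 1: w='' (idx 0), next='a' -> output (0, 'a'), add 'a' as idx 1
Step 2: w='a' (idx 1), next='a' -> output (1, 'a'), add 'aa' as idx 2
Step 3: w='' (idx 0), next='c' -> output (0, 'c'), add 'c' as idx 3
Step 4: w='c' (idx 3), next='c' -> output (3, 'c'), add 'cc' as idx 4
Step 5: w='c' (idx 3), next='a' -> output (3, 'a'), add 'ca' as idx 5
Step 6: w='aa' (idx 2), next='a' -> output (2, 'a'), add 'aaa' as idx 6
Step 7: w='c' (idx 3), end of input -> output (3, '')


Encoded: [(0, 'a'), (1, 'a'), (0, 'c'), (3, 'c'), (3, 'a'), (2, 'a'), (3, '')]


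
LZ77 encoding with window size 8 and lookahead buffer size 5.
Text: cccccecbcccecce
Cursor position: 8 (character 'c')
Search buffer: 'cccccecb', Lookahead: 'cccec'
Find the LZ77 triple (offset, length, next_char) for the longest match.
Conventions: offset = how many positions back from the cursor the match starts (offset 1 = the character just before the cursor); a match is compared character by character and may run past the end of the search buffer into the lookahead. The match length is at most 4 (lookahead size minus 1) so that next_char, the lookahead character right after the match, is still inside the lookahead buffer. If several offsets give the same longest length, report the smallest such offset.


Try each offset into the search buffer:
  offset=1 (pos 7, char 'b'): match length 0
  offset=2 (pos 6, char 'c'): match length 1
  offset=3 (pos 5, char 'e'): match length 0
  offset=4 (pos 4, char 'c'): match length 1
  offset=5 (pos 3, char 'c'): match length 2
  offset=6 (pos 2, char 'c'): match length 4
  offset=7 (pos 1, char 'c'): match length 3
  offset=8 (pos 0, char 'c'): match length 3
Longest match has length 4 at offset 6.
next_char = character at position 8 + 4 = 12 -> 'c'

Best match: offset=6, length=4 (matching 'ccce' starting at position 2)
LZ77 triple: (6, 4, 'c')


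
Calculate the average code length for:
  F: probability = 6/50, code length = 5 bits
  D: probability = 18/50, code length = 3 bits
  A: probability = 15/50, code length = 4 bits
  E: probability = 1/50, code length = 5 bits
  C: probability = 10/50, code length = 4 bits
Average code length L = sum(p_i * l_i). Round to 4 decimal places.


Weighted contributions p_i * l_i:
  F: (6/50) * 5 = 30/50
  D: (18/50) * 3 = 54/50
  A: (15/50) * 4 = 60/50
  E: (1/50) * 5 = 5/50
  C: (10/50) * 4 = 40/50
Sum = (30 + 54 + 60 + 5 + 40)/50 = 189/50

L = 189/50 = 3.7800 bits/symbol


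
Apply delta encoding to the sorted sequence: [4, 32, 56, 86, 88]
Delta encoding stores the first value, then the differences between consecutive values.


First value: 4
Deltas:
  32 - 4 = 28
  56 - 32 = 24
  86 - 56 = 30
  88 - 86 = 2


Delta encoded: [4, 28, 24, 30, 2]


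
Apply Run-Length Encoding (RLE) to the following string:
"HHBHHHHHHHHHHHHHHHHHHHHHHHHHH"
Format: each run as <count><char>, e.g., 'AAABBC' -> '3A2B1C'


Scanning runs left to right:
  i=0: run of 'H' x 2 -> '2H'
  i=2: run of 'B' x 1 -> '1B'
  i=3: run of 'H' x 26 -> '26H'

RLE = 2H1B26H


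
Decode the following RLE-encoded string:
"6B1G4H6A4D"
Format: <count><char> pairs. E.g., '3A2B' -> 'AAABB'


Expanding each <count><char> pair:
  6B -> 'BBBBBB'
  1G -> 'G'
  4H -> 'HHHH'
  6A -> 'AAAAAA'
  4D -> 'DDDD'

Decoded = BBBBBBGHHHHAAAAAADDDD


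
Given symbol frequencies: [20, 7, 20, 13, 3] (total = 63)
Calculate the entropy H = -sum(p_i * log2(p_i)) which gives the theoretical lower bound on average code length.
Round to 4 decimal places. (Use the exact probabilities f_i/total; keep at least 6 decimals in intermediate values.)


Per-symbol terms -p_i * log2(p_i) with p_i = f_i/63:
  p = 20/63 = 0.317460: log2(p) = -1.655352, -p*log2(p) = 0.525509
  p = 7/63 = 0.111111: log2(p) = -3.169925, -p*log2(p) = 0.352214
  p = 20/63 = 0.317460: log2(p) = -1.655352, -p*log2(p) = 0.525509
  p = 13/63 = 0.206349: log2(p) = -2.276840, -p*log2(p) = 0.469824
  p = 3/63 = 0.047619: log2(p) = -4.392317, -p*log2(p) = 0.209158
H = 0.525509 + 0.352214 + 0.525509 + 0.469824 + 0.209158 = 2.082214

H = 2.0822 bits/symbol


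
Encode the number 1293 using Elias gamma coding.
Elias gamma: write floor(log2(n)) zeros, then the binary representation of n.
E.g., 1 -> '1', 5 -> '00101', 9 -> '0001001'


num_bits = floor(log2(1293)) + 1 = 11
leading_zeros = num_bits - 1 = 10
binary(1293) = 10100001101

Elias gamma(1293) = '0000000000' + '10100001101' = 000000000010100001101 (21 bits)
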